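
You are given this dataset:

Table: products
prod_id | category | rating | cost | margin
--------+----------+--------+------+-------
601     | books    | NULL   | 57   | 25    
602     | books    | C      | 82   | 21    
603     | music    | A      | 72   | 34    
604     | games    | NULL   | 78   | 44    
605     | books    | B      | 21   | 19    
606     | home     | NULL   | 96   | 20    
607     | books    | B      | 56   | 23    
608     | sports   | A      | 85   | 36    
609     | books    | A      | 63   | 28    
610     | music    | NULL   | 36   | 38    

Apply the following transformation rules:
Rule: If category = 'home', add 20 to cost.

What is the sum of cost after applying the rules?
666

Step 1: Count records where category = 'home': 1
Step 2: Total bonus added: 1 × 20 = 20
Step 3: Original sum of cost: 646
Step 4: Final sum = 646 + 20 = 666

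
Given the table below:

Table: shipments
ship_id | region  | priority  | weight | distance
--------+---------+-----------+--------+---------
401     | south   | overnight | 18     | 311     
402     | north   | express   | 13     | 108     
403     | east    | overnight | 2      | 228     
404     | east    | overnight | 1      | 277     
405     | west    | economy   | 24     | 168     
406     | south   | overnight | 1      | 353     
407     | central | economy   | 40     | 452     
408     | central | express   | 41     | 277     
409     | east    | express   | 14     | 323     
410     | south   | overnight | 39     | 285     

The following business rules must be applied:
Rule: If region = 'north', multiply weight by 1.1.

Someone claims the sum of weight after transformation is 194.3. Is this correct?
Yes, the result is correct.

Step 1: Calculate the correct sum after transformation
Step 2: Apply multiplier 1.1 to records where region = 'north'
Step 3: Correct result = 194.3
Step 4: Claimed result = 194.3
Step 5: 194.3 = 194.3 ✓
Conclusion: The claimed result is correct.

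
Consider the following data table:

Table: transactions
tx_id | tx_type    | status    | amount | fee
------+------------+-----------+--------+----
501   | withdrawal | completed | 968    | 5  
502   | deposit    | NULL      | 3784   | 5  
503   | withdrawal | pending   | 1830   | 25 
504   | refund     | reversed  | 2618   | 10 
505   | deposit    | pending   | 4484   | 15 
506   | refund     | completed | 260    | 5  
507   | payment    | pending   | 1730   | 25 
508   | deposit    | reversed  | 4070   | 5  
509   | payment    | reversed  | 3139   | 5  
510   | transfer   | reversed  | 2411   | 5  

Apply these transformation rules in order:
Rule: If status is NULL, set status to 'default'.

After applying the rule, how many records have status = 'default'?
1

Step 1: Count records where status IS NULL
Step 2: Found 1 records with NULL status
Step 3: These records will have status set to 'default'
Step 4: Records already having status = 'default': 0
Step 5: Answer: 1 + 0 = 1 records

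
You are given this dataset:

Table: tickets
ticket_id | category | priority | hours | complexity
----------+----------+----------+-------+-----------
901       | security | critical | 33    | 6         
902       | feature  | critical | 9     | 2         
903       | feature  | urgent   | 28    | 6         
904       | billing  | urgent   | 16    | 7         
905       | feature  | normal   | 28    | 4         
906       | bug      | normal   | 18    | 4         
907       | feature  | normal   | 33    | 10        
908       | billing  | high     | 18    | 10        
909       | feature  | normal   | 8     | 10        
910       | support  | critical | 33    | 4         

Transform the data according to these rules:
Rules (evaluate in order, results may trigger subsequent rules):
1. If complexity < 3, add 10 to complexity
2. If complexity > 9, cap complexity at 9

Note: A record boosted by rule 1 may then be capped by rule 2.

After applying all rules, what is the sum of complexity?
67

Step 1: Apply rule 1 to records with complexity < 3
  - 1 records get bonus of 10
  - Of these, 1 records then exceed 9 and get capped
Step 2: Apply rule 2 to records with complexity > 9
  - 3 records (original) are capped
Step 3: Calculate final sum = 67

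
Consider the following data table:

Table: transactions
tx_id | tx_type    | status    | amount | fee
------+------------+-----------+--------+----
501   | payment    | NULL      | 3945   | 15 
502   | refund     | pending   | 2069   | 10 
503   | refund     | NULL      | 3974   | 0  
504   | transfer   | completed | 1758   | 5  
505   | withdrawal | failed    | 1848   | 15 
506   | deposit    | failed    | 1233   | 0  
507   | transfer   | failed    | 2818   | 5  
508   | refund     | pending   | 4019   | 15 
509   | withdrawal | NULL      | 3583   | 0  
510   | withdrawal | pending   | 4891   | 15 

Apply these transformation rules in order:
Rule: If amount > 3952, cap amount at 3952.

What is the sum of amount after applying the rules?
29110

Step 1: 3 records have amount > 3952
Step 2: These records originally summed to 12884
Step 3: After capping: 3 × 3952 = 11856
Step 4: Unaffected records sum: 17254
Step 5: Final sum = 11856 + 17254 = 29110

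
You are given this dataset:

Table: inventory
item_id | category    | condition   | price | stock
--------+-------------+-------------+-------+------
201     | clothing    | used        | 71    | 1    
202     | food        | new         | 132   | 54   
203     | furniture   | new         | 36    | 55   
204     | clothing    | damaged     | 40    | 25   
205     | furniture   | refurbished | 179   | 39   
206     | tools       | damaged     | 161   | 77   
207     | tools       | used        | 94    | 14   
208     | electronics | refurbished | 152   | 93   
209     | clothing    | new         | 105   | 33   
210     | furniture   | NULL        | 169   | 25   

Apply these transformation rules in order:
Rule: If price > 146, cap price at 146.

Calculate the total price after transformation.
1062

Step 1: 4 records have price > 146
Step 2: These records originally summed to 661
Step 3: After capping: 4 × 146 = 584
Step 4: Unaffected records sum: 478
Step 5: Final sum = 584 + 478 = 1062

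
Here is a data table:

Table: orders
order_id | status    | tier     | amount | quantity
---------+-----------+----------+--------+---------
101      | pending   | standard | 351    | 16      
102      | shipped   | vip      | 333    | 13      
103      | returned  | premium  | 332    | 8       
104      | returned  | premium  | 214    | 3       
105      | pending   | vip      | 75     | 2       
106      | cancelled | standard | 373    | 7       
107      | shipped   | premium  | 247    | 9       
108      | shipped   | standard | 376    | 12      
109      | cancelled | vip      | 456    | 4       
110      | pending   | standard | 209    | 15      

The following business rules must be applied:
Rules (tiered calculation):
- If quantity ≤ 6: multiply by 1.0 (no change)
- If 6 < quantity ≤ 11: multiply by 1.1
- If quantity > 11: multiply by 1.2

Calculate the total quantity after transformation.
102.6

Step 1: Tier 1 (quantity ≤ 6): 3 records, sum = 9 × 1.0 = 9.0
Step 2: Tier 2 (6 < quantity ≤ 11): 3 records, sum = 24 × 1.1 = 26.4
Step 3: Tier 3 (quantity > 11): 4 records, sum = 56 × 1.2 = 67.2
Step 4: Final sum = 9.0 + 26.4 + 67.2 = 102.6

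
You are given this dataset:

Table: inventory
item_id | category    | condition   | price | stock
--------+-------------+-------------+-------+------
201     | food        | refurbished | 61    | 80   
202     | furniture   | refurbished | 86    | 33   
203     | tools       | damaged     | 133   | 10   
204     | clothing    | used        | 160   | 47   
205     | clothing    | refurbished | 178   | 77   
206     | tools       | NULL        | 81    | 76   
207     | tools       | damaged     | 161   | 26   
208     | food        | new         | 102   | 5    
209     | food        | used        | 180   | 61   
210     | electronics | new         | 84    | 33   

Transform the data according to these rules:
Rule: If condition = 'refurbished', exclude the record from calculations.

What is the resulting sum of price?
901

Step 1: Identify records where condition = 'refurbished'
Step 2: The excluded records sum to 325
Step 3: Original total price = 1226
Step 4: Remaining total = 1226 - 325 = 901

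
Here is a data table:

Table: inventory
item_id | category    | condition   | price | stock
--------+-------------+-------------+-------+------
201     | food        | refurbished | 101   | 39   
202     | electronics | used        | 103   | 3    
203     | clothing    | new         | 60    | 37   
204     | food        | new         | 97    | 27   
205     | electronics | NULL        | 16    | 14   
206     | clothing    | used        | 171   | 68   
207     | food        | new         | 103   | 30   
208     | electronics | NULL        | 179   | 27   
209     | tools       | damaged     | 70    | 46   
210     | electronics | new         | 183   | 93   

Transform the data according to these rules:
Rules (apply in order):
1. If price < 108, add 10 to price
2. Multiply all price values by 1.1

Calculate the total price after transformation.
1268.3

Step 1: Apply Rule 1 - Add 10 to records with price < 108
  - 7 records affected: 550 + (7 × 10) = 620
  - Unaffected records: 533
  - Sum after Rule 1: 1153
Step 2: Apply Rule 2 - Multiply all by 1.1
  - 1153 × 1.1 = 1268.3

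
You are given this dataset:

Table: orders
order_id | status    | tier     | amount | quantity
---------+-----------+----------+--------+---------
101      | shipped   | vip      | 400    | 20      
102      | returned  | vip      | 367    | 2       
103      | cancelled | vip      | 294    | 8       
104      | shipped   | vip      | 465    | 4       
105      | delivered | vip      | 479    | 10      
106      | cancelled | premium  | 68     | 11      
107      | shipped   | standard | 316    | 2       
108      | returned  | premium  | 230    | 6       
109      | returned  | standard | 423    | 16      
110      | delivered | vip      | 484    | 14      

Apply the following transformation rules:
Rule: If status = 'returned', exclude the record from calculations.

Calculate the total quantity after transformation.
69

Step 1: Identify records where status = 'returned'
Step 2: The excluded records sum to 24
Step 3: Original total quantity = 93
Step 4: Remaining total = 93 - 24 = 69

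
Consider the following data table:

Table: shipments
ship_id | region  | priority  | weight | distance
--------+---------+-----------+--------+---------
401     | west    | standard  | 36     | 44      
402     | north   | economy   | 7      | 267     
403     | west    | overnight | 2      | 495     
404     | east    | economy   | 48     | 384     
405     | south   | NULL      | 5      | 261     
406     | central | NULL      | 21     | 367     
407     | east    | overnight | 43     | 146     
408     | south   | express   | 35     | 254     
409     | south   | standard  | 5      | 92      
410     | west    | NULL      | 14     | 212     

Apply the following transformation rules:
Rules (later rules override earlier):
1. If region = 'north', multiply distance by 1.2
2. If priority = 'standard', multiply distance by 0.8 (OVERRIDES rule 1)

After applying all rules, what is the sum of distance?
2548.2

Step 1: Rule 2 takes priority for records with priority = 'standard'
  - 2 records: 136 × 0.8 = 108.8
Step 2: Rule 1 applies to remaining records with region = 'north'
  - 1 records: 267 × 1.2 = 320.4
Step 3: Other records unchanged: 2119
Step 4: Final sum = 108.8 + 320.4 + 2119 = 2548.2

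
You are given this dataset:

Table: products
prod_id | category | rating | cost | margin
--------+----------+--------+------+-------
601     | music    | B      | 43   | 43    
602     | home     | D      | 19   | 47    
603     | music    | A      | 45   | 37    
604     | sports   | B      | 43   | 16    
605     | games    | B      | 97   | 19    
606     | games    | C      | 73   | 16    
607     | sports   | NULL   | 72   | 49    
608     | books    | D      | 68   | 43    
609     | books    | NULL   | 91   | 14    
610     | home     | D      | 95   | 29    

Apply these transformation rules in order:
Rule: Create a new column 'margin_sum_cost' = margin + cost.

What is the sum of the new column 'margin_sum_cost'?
959

Step 1: For each record, compute margin + cost
Example calculations:
  43 + 43 = 86
  47 + 19 = 66
  37 + 45 = 82
  ...
Step 2: Sum all derived values
Step 3: Total = 959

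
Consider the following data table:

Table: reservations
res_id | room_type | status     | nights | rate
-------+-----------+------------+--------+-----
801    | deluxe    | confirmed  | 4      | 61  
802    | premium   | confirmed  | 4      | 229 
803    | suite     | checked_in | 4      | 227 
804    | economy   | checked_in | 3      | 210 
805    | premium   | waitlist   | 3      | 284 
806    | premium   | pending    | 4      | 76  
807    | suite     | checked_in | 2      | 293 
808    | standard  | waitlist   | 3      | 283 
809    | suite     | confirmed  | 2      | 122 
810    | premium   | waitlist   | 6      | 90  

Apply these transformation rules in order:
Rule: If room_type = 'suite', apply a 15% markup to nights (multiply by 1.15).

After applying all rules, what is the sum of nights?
36.2

Step 1: Records with room_type = 'suite' have total nights = 8
Step 2: Apply multiplier: 8 × 1.15 = 9.2
Step 3: Other records total: 27
Step 4: Final sum = 9.2 + 27 = 36.2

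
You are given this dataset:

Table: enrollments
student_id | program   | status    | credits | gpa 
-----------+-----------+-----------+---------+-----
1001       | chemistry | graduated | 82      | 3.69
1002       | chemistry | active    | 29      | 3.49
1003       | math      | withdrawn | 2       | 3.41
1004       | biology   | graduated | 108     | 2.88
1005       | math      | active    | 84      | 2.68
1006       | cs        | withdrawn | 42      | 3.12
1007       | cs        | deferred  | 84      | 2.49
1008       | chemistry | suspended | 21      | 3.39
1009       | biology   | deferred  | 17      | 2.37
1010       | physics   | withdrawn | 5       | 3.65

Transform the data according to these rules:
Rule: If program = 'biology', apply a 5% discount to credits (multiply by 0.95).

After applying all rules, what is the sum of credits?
467.75

Step 1: Records with program = 'biology' have total credits = 125
Step 2: Apply multiplier: 125 × 0.95 = 118.75
Step 3: Other records total: 349
Step 4: Final sum = 118.75 + 349 = 467.75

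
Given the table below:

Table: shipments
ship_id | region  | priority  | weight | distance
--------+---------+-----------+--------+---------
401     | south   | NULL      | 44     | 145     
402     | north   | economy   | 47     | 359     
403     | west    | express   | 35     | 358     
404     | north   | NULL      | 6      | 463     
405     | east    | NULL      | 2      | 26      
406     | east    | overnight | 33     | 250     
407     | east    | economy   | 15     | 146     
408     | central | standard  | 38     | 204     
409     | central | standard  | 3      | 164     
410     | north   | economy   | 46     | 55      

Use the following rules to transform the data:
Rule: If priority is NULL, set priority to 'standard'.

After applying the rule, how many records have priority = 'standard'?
5

Step 1: Count records where priority IS NULL
Step 2: Found 3 records with NULL priority
Step 3: These records will have priority set to 'standard'
Step 4: Records already having priority = 'standard': 2
Step 5: Answer: 3 + 2 = 5 records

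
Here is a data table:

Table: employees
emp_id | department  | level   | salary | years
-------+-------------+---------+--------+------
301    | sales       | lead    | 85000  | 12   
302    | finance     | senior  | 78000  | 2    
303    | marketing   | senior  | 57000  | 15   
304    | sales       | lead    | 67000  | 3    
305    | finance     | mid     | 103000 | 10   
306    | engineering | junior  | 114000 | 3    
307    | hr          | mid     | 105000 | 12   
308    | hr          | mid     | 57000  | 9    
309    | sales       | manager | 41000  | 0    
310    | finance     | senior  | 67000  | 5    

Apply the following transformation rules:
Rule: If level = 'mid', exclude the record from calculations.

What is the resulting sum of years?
40

Step 1: Identify records where level = 'mid'
Step 2: The excluded records sum to 31
Step 3: Original total years = 71
Step 4: Remaining total = 71 - 31 = 40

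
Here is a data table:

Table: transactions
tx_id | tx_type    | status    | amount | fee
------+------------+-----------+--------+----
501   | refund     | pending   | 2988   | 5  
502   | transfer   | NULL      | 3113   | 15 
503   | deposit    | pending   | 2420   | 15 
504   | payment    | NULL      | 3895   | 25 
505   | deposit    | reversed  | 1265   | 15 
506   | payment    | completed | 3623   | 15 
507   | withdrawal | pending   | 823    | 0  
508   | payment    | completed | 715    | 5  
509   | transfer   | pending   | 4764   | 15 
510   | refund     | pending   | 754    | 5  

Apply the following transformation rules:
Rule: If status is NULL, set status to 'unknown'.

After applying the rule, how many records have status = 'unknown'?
2

Step 1: Count records where status IS NULL
Step 2: Found 2 records with NULL status
Step 3: These records will have status set to 'unknown'
Step 4: Records already having status = 'unknown': 0
Step 5: Answer: 2 + 0 = 2 records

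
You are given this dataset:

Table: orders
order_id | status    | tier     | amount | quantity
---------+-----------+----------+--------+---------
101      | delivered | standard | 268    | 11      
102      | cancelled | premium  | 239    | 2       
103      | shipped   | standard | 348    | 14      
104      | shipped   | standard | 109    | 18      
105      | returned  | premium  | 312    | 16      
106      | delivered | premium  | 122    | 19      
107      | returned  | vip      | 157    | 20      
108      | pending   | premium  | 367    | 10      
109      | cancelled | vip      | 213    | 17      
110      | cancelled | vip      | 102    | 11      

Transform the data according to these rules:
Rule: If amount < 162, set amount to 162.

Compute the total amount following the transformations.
2395

Step 1: 4 records have amount < 162
Step 2: These records originally summed to 490
Step 3: After setting to minimum: 4 × 162 = 648
Step 4: Unaffected records sum: 1747
Step 5: Final sum = 648 + 1747 = 2395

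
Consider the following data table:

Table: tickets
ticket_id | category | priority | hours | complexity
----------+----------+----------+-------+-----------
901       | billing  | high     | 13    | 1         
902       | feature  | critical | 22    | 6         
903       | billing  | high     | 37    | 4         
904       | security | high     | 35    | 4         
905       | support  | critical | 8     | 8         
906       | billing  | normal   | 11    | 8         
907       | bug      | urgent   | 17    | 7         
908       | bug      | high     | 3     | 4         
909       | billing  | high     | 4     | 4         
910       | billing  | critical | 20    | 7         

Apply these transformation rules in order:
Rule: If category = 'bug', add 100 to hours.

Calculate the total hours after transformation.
370

Step 1: Count records where category = 'bug': 2
Step 2: Total bonus added: 2 × 100 = 200
Step 3: Original sum of hours: 170
Step 4: Final sum = 170 + 200 = 370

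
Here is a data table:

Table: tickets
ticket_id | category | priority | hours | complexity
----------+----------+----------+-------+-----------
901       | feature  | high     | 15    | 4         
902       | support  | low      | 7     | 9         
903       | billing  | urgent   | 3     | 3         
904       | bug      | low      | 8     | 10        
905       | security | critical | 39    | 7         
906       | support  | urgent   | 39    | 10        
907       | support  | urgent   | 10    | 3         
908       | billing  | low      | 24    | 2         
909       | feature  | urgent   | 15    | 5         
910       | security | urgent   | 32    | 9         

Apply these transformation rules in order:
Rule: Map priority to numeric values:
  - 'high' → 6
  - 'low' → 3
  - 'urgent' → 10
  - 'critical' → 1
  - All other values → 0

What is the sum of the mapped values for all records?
66

Step 1: Apply mapping to each record
Step 2: Count by status:
  'high': 1 records × 6 = 6
  'low': 3 records × 3 = 9
  'urgent': 5 records × 10 = 50
  'critical': 1 records × 1 = 1
Step 3: Sum all mapped values = 66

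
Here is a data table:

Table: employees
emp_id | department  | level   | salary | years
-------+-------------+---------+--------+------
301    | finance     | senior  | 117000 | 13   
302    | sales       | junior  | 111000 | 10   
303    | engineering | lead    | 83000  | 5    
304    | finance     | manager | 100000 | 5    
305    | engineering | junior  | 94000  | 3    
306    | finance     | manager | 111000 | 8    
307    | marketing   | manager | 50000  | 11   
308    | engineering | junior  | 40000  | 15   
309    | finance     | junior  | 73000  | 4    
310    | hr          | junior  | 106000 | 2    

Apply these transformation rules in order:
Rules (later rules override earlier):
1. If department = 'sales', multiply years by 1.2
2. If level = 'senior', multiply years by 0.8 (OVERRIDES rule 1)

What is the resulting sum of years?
75.4

Step 1: Rule 2 takes priority for records with level = 'senior'
  - 1 records: 13 × 0.8 = 10.4
Step 2: Rule 1 applies to remaining records with department = 'sales'
  - 1 records: 10 × 1.2 = 12.0
Step 3: Other records unchanged: 53
Step 4: Final sum = 10.4 + 12.0 + 53 = 75.4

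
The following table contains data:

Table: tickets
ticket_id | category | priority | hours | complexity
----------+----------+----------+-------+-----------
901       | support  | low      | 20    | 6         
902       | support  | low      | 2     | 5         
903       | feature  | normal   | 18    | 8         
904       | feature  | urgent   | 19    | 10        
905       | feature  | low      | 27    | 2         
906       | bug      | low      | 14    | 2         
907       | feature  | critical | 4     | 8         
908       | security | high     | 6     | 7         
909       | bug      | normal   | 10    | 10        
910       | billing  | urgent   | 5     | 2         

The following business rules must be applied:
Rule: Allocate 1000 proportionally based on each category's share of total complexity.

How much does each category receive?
billing: 33.33, bug: 200.0, feature: 466.67, security: 116.67, support: 183.33

Step 1: Calculate total complexity = 60
Step 2: Calculate each category's proportion:
  billing: 2/60 = 3.33% → 33.33
  bug: 12/60 = 20.00% → 200.0
  feature: 28/60 = 46.67% → 466.67
  security: 7/60 = 11.67% → 116.67
  support: 11/60 = 18.33% → 183.33
Step 3: Verify: sum of allocations ≈ 1000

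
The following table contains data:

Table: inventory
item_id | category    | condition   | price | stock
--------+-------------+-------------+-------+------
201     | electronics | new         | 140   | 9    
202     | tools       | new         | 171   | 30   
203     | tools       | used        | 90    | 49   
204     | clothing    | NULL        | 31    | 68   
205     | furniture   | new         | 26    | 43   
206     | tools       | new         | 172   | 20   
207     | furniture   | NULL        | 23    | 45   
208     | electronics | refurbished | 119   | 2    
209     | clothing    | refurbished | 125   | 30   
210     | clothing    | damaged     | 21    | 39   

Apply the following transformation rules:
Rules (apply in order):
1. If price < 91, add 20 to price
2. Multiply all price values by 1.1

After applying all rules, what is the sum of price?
1119.8

Step 1: Apply Rule 1 - Add 20 to records with price < 91
  - 5 records affected: 191 + (5 × 20) = 291
  - Unaffected records: 727
  - Sum after Rule 1: 1018
Step 2: Apply Rule 2 - Multiply all by 1.1
  - 1018 × 1.1 = 1119.8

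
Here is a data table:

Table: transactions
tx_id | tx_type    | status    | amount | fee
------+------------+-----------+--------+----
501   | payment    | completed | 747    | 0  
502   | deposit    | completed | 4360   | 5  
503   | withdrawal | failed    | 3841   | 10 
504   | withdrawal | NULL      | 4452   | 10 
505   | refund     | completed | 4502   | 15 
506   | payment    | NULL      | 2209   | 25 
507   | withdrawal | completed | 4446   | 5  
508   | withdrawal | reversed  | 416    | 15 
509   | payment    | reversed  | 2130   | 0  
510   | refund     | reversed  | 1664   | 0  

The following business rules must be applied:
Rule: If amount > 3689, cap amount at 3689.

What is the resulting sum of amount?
25611

Step 1: 5 records have amount > 3689
Step 2: These records originally summed to 21601
Step 3: After capping: 5 × 3689 = 18445
Step 4: Unaffected records sum: 7166
Step 5: Final sum = 18445 + 7166 = 25611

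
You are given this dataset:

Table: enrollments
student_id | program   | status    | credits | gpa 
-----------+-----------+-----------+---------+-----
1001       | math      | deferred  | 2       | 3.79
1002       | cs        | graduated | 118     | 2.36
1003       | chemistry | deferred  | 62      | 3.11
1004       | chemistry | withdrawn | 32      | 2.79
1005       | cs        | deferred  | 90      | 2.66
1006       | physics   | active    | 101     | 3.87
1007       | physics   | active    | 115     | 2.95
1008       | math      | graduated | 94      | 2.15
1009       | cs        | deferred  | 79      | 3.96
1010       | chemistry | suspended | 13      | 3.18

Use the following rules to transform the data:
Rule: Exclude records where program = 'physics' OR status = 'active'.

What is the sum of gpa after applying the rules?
24.0

Step 1: Find records where program = 'physics' OR status = 'active'
Step 2: 2 records match, summing to 6.82
Step 3: Original sum: 30.82
Step 4: Remaining sum = 30.82 - 6.82 = 24.0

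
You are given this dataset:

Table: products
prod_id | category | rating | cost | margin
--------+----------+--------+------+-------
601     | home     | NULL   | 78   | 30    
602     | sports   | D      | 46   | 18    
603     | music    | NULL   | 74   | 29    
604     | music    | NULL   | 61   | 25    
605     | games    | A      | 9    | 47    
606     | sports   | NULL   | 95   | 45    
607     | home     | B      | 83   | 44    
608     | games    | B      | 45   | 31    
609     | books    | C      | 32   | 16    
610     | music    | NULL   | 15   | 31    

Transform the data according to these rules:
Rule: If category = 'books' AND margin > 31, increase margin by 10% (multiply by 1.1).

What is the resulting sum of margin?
316

Step 1: Find records where category = 'books' AND margin > 31
Step 2: 0 records match, summing to 0
Step 3: After multiplier: 0 × 1.1 = 0.0
Step 4: Unaffected records sum: 316
Step 5: Final sum = 0.0 + 316 = 316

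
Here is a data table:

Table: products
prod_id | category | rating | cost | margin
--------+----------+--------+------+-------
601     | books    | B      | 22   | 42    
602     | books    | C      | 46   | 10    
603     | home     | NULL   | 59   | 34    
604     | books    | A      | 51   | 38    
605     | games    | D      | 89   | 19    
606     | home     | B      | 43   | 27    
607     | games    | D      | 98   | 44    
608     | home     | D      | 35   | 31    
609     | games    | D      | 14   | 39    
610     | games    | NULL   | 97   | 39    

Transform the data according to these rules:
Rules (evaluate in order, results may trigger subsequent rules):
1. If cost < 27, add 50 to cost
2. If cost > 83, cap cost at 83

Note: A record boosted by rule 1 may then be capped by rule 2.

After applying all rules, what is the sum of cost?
619

Step 1: Apply rule 1 to records with cost < 27
  - 2 records get bonus of 50
  - Of these, 0 records then exceed 83 and get capped
Step 2: Apply rule 2 to records with cost > 83
  - 3 records (original) are capped
Step 3: Calculate final sum = 619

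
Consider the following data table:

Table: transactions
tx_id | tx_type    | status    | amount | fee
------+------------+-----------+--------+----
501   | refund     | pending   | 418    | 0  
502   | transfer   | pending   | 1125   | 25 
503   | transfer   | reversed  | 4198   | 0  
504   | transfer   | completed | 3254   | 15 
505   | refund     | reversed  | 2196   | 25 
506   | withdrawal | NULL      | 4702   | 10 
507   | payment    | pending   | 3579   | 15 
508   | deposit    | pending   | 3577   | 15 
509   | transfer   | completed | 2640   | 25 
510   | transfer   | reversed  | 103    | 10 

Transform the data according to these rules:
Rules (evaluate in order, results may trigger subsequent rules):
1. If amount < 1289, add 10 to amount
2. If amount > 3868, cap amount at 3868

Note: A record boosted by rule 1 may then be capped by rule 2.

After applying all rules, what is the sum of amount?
24658

Step 1: Apply rule 1 to records with amount < 1289
  - 3 records get bonus of 10
  - Of these, 0 records then exceed 3868 and get capped
Step 2: Apply rule 2 to records with amount > 3868
  - 2 records (original) are capped
Step 3: Calculate final sum = 24658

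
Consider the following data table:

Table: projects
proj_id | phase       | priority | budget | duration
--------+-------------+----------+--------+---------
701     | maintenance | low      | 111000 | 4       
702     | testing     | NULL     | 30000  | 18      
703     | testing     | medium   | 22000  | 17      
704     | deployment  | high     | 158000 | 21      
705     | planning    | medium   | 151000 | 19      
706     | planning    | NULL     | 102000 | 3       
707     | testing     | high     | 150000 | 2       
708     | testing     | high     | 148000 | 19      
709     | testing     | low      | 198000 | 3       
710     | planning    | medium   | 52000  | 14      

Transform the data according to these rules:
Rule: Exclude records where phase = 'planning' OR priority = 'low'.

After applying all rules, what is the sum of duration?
77

Step 1: Find records where phase = 'planning' OR priority = 'low'
Step 2: 5 records match, summing to 43
Step 3: Original sum: 120
Step 4: Remaining sum = 120 - 43 = 77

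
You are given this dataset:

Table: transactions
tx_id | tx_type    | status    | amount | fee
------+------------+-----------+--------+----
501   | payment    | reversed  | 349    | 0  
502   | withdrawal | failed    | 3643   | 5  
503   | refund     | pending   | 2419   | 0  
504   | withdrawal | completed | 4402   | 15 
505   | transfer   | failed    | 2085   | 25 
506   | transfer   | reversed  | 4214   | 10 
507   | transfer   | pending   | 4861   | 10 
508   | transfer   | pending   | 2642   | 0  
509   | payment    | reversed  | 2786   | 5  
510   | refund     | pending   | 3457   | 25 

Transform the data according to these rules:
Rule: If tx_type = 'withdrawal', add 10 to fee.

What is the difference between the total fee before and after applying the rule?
20

Step 1: Original sum of fee = 95
Step 2: 2 records have tx_type = 'withdrawal'
Step 3: Each affected record changes by 10
Step 4: Total change = 2 × 10 = 20
Step 5: New sum = 95 + 20 = 115
Step 6: Difference = |115 - 95| = 20
        (Sum increased by 20)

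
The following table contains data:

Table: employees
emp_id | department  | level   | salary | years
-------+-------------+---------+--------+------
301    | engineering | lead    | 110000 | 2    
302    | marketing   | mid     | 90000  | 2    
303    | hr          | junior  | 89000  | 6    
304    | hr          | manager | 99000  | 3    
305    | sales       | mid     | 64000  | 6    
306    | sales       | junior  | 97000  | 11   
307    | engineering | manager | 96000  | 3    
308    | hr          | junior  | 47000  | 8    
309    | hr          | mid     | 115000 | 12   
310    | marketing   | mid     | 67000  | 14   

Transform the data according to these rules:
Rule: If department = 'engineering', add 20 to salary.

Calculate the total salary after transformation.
874040

Step 1: Count records where department = 'engineering': 2
Step 2: Total bonus added: 2 × 20 = 40
Step 3: Original sum of salary: 874000
Step 4: Final sum = 874000 + 40 = 874040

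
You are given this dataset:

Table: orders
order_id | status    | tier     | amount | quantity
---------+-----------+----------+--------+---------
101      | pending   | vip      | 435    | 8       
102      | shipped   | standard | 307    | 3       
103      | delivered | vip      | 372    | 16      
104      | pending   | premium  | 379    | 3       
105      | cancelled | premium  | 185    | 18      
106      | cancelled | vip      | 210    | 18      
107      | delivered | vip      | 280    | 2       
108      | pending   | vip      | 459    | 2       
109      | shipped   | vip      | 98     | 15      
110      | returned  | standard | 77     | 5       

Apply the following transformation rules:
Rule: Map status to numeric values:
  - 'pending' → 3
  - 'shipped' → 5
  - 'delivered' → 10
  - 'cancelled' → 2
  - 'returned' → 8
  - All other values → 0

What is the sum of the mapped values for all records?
51

Step 1: Apply mapping to each record
Step 2: Count by status:
  'pending': 3 records × 3 = 9
  'shipped': 2 records × 5 = 10
  'delivered': 2 records × 10 = 20
  'cancelled': 2 records × 2 = 4
  'returned': 1 records × 8 = 8
Step 3: Sum all mapped values = 51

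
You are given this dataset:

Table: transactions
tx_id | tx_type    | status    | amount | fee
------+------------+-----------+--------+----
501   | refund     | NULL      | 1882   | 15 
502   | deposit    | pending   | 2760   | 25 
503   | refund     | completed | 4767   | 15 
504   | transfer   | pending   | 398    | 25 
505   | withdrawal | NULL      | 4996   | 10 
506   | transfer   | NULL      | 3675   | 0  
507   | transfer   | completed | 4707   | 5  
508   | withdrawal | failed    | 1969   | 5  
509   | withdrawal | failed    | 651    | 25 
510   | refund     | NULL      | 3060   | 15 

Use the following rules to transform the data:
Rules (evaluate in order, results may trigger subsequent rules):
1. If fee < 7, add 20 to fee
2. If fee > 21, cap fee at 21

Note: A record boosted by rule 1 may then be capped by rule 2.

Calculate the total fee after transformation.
180

Step 1: Apply rule 1 to records with fee < 7
  - 3 records get bonus of 20
  - Of these, 2 records then exceed 21 and get capped
Step 2: Apply rule 2 to records with fee > 21
  - 3 records (original) are capped
Step 3: Calculate final sum = 180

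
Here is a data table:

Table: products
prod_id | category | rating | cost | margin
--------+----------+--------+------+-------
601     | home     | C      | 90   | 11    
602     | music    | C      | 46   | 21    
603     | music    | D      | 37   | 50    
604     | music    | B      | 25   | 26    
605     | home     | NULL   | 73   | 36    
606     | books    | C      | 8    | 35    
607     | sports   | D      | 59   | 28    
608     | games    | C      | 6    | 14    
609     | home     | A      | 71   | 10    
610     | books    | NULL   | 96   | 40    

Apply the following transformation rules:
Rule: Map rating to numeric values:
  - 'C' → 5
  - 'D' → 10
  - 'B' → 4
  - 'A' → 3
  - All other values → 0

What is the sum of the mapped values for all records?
47

Step 1: Apply mapping to each record
Step 2: Count by status:
  'C': 4 records × 5 = 20
  'D': 2 records × 10 = 20
  'B': 1 records × 4 = 4
  'A': 1 records × 3 = 3
Step 3: Sum all mapped values = 47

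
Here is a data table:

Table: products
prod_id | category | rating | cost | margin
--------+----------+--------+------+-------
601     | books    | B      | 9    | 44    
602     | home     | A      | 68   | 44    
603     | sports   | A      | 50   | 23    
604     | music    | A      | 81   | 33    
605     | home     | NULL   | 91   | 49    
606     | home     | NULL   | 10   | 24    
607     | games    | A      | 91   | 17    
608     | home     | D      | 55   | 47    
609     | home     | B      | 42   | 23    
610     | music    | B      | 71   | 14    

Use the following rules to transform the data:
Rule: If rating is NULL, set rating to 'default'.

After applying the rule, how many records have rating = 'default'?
2

Step 1: Count records where rating IS NULL
Step 2: Found 2 records with NULL rating
Step 3: These records will have rating set to 'default'
Step 4: Records already having rating = 'default': 0
Step 5: Answer: 2 + 0 = 2 records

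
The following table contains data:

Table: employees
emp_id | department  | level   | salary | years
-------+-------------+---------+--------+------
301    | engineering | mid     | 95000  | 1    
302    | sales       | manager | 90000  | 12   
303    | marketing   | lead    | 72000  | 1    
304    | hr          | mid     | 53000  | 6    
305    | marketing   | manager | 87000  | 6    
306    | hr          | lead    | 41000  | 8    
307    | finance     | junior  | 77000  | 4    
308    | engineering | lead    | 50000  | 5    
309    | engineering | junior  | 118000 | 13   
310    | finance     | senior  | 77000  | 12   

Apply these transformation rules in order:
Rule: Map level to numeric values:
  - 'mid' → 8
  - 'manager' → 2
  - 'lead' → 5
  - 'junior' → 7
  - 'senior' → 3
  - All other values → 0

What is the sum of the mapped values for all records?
52

Step 1: Apply mapping to each record
Step 2: Count by status:
  'mid': 2 records × 8 = 16
  'manager': 2 records × 2 = 4
  'lead': 3 records × 5 = 15
  'junior': 2 records × 7 = 14
  'senior': 1 records × 3 = 3
Step 3: Sum all mapped values = 52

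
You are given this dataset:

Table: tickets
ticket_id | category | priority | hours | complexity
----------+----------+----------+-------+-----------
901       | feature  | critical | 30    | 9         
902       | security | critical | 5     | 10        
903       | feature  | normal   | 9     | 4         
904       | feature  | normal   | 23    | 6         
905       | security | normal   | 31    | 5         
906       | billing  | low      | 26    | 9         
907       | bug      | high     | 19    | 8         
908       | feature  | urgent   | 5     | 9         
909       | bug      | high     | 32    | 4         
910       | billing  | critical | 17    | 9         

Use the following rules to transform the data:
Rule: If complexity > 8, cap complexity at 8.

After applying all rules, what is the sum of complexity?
67

Step 1: 5 records have complexity > 8
Step 2: These records originally summed to 46
Step 3: After capping: 5 × 8 = 40
Step 4: Unaffected records sum: 27
Step 5: Final sum = 40 + 27 = 67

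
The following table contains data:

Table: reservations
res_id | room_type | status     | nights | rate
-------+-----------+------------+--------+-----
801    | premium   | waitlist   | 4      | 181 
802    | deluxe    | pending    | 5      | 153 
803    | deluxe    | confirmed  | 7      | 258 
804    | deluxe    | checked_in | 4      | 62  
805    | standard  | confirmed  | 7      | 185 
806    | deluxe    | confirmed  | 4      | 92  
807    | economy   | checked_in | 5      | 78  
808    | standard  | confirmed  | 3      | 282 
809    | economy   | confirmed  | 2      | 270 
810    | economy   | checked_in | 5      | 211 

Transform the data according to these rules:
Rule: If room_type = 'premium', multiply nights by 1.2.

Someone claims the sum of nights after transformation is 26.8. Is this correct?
No, the correct result is 46.8.

Step 1: Calculate the correct sum after transformation
Step 2: Apply multiplier 1.2 to records where room_type = 'premium'
Step 3: Correct result = 46.8
Step 4: Claimed result = 26.8
Step 5: 46.8 ≠ 26.8
Conclusion: The claimed result is incorrect. The correct answer is 46.8.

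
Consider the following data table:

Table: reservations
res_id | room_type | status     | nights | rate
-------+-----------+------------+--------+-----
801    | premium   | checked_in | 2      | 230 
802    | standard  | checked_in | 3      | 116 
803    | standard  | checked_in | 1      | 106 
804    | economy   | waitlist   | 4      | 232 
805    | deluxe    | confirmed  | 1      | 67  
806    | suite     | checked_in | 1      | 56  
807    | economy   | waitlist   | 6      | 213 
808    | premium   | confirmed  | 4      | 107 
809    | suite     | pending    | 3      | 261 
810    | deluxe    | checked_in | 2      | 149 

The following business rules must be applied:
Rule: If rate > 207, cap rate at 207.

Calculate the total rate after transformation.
1429

Step 1: 4 records have rate > 207
Step 2: These records originally summed to 936
Step 3: After capping: 4 × 207 = 828
Step 4: Unaffected records sum: 601
Step 5: Final sum = 828 + 601 = 1429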